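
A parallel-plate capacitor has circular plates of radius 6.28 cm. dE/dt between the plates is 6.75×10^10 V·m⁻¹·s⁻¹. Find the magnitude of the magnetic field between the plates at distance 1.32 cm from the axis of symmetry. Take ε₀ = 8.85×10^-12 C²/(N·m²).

4.95×10^-9 T

I_d = ε₀ dΦ_E/dt = ε₀ πR² (dE/dt) = (8.85×10^-12)(0.01239)(6.75×10^10) = 7.401×10^-3 A through the full plate area.
For r < R the Ampère–Maxwell law gives B(2πr) = μ₀ I_d (r²/R²), so B = μ₀ I_d r/(2πR²) = (4π×10^-7)(7.401×10^-3)(0.0132)/(2π·0.0628²) = 4.95×10^-9 T.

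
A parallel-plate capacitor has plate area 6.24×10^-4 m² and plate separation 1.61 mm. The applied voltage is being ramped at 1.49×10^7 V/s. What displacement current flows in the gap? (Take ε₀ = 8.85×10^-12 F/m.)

The displacement current equals the charging current C dV/dt. With C = ε₀A/d = (8.85×10^-12)(6.24×10^-4)/(1.61×10^-3) = 3.430×10^-12 F, I_d = (3.430×10^-12)(1.49×10^7) = 5.11×10^-5 A.

5.11×10^-5 A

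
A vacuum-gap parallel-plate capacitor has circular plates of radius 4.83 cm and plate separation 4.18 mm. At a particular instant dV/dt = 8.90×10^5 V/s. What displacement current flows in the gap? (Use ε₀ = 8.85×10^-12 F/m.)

1.38×10^-5 A

The displacement current equals the charging current C dV/dt. With C = ε₀A/d = (8.85×10^-12)(7.329×10^-3)/(4.18×10^-3) = 1.552×10^-11 F, I_d = (1.552×10^-11)(8.90×10^5) = 1.38×10^-5 A.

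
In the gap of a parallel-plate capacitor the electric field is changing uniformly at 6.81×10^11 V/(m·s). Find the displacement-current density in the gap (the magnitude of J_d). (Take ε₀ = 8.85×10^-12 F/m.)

6.03 A/m²

J_d = ε₀ dE/dt = (8.85×10^-12)(6.81×10^11) = 6.03 A/m².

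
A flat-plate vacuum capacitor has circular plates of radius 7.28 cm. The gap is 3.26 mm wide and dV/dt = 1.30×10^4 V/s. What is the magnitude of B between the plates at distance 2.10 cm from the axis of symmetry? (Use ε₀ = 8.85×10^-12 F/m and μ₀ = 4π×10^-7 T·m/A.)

I_d = C dV/dt with C = ε₀πR²/d = 4.520×10^-11 F, so I_d = (4.520×10^-11)(1.30×10^4) = 5.876×10^-7 A.
∮B·dl = μ₀ I_d,enc with I_d,enc = I_d r²/R² = 4.889×10^-8 A; so B = μ₀ I_d,enc/(2πr) = 4.66×10^-13 T.

4.66×10^-13 T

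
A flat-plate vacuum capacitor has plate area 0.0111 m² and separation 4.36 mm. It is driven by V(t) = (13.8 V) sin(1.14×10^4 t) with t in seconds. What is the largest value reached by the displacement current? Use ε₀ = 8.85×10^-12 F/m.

The displacement current equals the conduction current C dV/dt, which peaks at C V₀ ω.
With C = ε₀A/d = (8.85×10^-12)(0.0111)/(4.36×10^-3) = 2.253×10^-11 F and ω = 1.14×10^4 rad/s, I_d,max = (2.253×10^-11)(13.8)(1.14×10^4) = 3.54×10^-6 A.

3.54×10^-6 A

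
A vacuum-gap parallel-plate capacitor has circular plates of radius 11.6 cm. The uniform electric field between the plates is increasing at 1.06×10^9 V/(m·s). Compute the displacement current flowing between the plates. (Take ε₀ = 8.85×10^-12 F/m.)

With a uniform field, Φ_E = EA, so I_d = ε₀ A dE/dt = 3.97×10^-4 A.

3.97×10^-4 A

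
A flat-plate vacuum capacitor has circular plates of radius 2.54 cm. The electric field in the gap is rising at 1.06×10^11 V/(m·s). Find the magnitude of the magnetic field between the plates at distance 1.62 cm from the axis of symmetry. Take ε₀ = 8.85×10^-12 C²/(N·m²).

I_d = ε₀ dΦ_E/dt = ε₀ πR² (dE/dt) = (8.85×10^-12)(2.027×10^-3)(1.06×10^11) = 1.902×10^-3 A through the full plate area.
An Ampèrian loop of radius r encloses a fraction (r/R)² of I_d. Then B·2πr = μ₀ I_d (r/R)², giving B = μ₀ I_d r/(2πR²) = 9.55×10^-9 T.

9.55×10^-9 T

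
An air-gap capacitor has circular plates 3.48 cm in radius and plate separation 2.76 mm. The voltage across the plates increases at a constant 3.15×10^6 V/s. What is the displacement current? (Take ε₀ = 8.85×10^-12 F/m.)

3.84×10^-5 A

The displacement current equals the charging current C dV/dt. With C = ε₀A/d = (8.85×10^-12)(3.805×10^-3)/(2.76×10^-3) = 1.220×10^-11 F, I_d = (1.220×10^-11)(3.15×10^6) = 3.84×10^-5 A.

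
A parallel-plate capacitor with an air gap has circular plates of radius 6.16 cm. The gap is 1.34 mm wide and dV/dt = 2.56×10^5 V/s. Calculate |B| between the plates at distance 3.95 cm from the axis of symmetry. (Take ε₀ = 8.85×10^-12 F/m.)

dE/dt = (dV/dt)/d = 1.910×10^8 V/(m·s); I_d = ε₀(πR²)(dE/dt) = (8.85×10^-12)(0.01192)(1.910×10^8) = 2.015×10^-5 A.
For r < R the Ampère–Maxwell law gives B(2πr) = μ₀ I_d (r²/R²), so B = μ₀ I_d r/(2πR²) = (4π×10^-7)(2.015×10^-5)(0.0395)/(2π·0.0616²) = 4.20×10^-11 T.

4.20×10^-11 T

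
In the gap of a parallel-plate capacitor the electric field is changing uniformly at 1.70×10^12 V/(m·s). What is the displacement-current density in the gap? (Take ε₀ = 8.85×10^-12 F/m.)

15.0 A/m²

J_d = ε₀ ∂E/∂t, so J_d = 15.0 A/m².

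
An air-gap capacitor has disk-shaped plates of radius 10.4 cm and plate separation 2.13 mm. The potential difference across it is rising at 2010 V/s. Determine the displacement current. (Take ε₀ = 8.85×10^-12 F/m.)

The field between the plates is E = V/d, so dE/dt = (2010)/(2.13×10^-3 m) = 9.437×10^5 V/(m·s).
I_d = ε₀ A (dE/dt) = (8.85×10^-12)(0.03398)(9.437×10^5) = 2.84×10^-7 A.

2.84×10^-7 A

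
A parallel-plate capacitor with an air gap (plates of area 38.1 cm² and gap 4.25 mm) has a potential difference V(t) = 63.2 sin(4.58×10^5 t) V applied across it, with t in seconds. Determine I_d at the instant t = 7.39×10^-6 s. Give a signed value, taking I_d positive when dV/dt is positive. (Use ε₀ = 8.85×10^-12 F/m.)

-2.23×10^-4 A

dV/dt = (63.2)(4.58×10^5)·cos(3.38462) = -2.810×10^7 V/s.
I_d = C dV/dt with C = ε₀A/d = (8.85×10^-12)(3.81×10^-3)/(4.25×10^-3) = 7.934×10^-12 F, so I_d = (7.934×10^-12)(-2.810×10^7) = -2.23×10^-4 A.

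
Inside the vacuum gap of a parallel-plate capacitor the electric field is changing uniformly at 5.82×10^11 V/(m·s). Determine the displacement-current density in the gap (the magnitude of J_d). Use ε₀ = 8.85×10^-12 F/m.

5.15 A/m²

J_d = ε₀ ∂E/∂t, so J_d = 5.15 A/m².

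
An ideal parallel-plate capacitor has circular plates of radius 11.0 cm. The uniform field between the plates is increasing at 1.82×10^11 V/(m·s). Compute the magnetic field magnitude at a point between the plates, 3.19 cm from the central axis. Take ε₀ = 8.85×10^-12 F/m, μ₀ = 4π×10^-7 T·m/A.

I_d = ε₀ dΦ_E/dt = ε₀ πR² (dE/dt) = (8.85×10^-12)(0.03801)(1.82×10^11) = 0.06122 A through the full plate area.
For r < R the Ampère–Maxwell law gives B(2πr) = μ₀ I_d (r²/R²), so B = μ₀ I_d r/(2πR²) = (4π×10^-7)(0.06122)(0.0319)/(2π·0.110²) = 3.23×10^-8 T.

3.23×10^-8 T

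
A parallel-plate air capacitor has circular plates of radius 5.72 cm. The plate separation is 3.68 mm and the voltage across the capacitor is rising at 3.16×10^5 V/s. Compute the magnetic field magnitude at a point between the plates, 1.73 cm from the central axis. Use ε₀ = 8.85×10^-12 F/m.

dE/dt = (dV/dt)/d = 8.587×10^7 V/(m·s); I_d = ε₀(πR²)(dE/dt) = (8.85×10^-12)(0.01028)(8.587×10^7) = 7.812×10^-6 A.
For r < R the Ampère–Maxwell law gives B(2πr) = μ₀ I_d (r²/R²), so B = μ₀ I_d r/(2πR²) = (4π×10^-7)(7.812×10^-6)(0.0173)/(2π·0.0572²) = 8.26×10^-12 T.

8.26×10^-12 T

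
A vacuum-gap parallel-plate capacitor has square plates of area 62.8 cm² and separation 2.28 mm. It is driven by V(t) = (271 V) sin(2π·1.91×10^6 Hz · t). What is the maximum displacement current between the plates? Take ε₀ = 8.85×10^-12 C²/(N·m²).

0.0793 A

(dE/dt)_max = V₀ω/d = 1.426×10^12 V/(m·s); ω = 2πf = 1.200×10^7 rad/s.
I_d,max = ε₀ A (dE/dt)_max = (8.85×10^-12)(6.28×10^-3)(1.426×10^12) = 0.0793 A.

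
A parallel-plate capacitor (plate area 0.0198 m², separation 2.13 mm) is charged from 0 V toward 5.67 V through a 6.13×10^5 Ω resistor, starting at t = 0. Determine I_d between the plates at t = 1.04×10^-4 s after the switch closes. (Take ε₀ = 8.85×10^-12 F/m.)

1.18×10^-6 A

C = ε₀A/d = (8.85×10^-12)(0.0198)/(2.13×10^-3) = 8.227×10^-11 F, so τ = RC = 5.043×10^-5 s.
The conduction current is I(t) = (V₀/R) e^(−t/τ), and the displacement current between the plates equals it.
t/τ = 2.062; I_d = (5.67/6.13×10^5) · e^(−2.062) = (9.250×10^-6)(0.1272) = 1.18×10^-6 A.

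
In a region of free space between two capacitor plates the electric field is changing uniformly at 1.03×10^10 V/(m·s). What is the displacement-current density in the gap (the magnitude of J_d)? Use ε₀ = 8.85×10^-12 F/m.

0.0912 A/m²

The displacement-current density is ε₀ ∂E/∂t = (8.85×10^-12)(1.03×10^10) = 0.0912 A/m².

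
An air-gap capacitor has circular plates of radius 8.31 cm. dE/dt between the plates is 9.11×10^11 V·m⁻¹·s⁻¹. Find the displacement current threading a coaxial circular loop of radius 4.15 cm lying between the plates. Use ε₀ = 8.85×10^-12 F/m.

0.0436 A

Through the whole plate area (πR² = 0.02169 m²), I_d = ε₀ πR² dE/dt = 0.1749 A.
The field is uniform, so I_d,enc = I_d (r/R)² = (0.1749)(4.15/8.31)² = 0.0436 A.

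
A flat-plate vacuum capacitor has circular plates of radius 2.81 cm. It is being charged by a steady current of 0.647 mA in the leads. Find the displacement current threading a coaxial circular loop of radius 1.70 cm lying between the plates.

2.37×10^-4 A

Between the plates the displacement current equals the wire current: I_d = 0.647 mA = 6.47×10^-4 A.
The field is uniform, so I_d,enc = I_d (r/R)² = (6.47×10^-4)(1.70/2.81)² = 2.37×10^-4 A.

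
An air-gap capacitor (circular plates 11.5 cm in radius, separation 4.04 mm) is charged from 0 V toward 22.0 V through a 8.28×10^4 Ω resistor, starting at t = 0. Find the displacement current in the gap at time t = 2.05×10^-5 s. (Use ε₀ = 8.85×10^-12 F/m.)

1.75×10^-5 A

C = ε₀A/d = (8.85×10^-12)(0.04155)/(4.04×10^-3) = 9.102×10^-11 F and τ = RC = 7.536×10^-6 s. I_d in the gap equals the RC charging current.
I_d(t) = (V₀/R) e^(−t/τ) = 2.657×10^-4 · e^(−2.720) = 1.75×10^-5 A.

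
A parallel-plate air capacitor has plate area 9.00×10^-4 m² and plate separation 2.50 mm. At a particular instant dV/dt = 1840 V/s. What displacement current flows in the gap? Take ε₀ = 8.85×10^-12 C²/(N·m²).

5.86×10^-9 A

C = ε₀A/d = (8.85×10^-12)(9.00×10^-4)/(2.50×10^-3) = 3.186×10^-12 F.
I_d = C dV/dt = (3.186×10^-12)(1840) = 5.86×10^-9 A.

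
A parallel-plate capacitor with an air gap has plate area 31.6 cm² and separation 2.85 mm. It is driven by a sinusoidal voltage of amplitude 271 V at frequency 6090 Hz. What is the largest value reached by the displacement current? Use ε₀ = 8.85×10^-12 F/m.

1.02×10^-4 A

(dE/dt)_max = V₀ω/d = 3.638×10^9 V/(m·s); ω = 2πf = 3.826×10^4 rad/s.
I_d,max = ε₀ A (dE/dt)_max = (8.85×10^-12)(3.16×10^-3)(3.638×10^9) = 1.02×10^-4 A.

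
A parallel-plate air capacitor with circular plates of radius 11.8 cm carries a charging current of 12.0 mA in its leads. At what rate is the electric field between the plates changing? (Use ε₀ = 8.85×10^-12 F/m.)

The displacement current between the plates equals the conduction current, I_d = 12.0 mA.
Then dE/dt = I_d/(ε₀A) = 3.10×10^10 V/(m·s).

3.10×10^10 V/(m·s)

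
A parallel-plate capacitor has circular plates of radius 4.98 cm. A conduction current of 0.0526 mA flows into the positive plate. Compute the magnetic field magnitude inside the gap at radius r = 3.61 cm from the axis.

1.53×10^-10 T

Between the plates the displacement current equals the wire current: I_d = 0.0526 mA = 5.26×10^-5 A.
∮B·dl = μ₀ I_d,enc with I_d,enc = I_d r²/R² = 2.764×10^-5 A; so B = μ₀ I_d,enc/(2πr) = 1.53×10^-10 T.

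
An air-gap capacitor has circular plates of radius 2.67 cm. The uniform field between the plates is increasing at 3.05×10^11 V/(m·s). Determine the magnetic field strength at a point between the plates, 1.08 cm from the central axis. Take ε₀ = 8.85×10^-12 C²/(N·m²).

Through the whole plate area (πR² = 2.240×10^-3 m²), I_d = ε₀ πR² dE/dt = 6.046×10^-3 A.
∮B·dl = μ₀ I_d,enc with I_d,enc = I_d r²/R² = 9.892×10^-4 A; so B = μ₀ I_d,enc/(2πr) = 1.83×10^-8 T.

1.83×10^-8 T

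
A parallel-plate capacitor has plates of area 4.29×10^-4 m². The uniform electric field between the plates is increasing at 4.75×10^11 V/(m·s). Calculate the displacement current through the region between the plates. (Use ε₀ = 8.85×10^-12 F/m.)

With a uniform field, Φ_E = EA, so I_d = ε₀ A dE/dt = 1.80×10^-3 A.

1.80×10^-3 A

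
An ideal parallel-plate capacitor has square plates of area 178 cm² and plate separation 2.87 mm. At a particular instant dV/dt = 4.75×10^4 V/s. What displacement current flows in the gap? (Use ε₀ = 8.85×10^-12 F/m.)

The field between the plates is E = V/d, so dE/dt = (4.75×10^4)/(2.87×10^-3 m) = 1.655×10^7 V/(m·s).
I_d = ε₀ A (dE/dt) = (8.85×10^-12)(0.0178)(1.655×10^7) = 2.61×10^-6 A.

2.61×10^-6 A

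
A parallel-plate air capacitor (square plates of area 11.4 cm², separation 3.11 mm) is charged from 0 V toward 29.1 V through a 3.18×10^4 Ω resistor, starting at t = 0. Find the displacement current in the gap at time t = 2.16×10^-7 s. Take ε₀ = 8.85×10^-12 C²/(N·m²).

C = ε₀A/d = (8.85×10^-12)(1.14×10^-3)/(3.11×10^-3) = 3.244×10^-12 F and τ = RC = 1.032×10^-7 s. I_d in the gap equals the RC charging current.
I_d(t) = (V₀/R) e^(−t/τ) = 9.151×10^-4 · e^(−2.093) = 1.13×10^-4 A.

1.13×10^-4 A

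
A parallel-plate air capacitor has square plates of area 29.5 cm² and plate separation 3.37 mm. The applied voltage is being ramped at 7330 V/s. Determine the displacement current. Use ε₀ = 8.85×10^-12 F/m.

5.68×10^-8 A

C = ε₀A/d = (8.85×10^-12)(2.95×10^-3)/(3.37×10^-3) = 7.747×10^-12 F.
I_d = C dV/dt = (7.747×10^-12)(7330) = 5.68×10^-8 A.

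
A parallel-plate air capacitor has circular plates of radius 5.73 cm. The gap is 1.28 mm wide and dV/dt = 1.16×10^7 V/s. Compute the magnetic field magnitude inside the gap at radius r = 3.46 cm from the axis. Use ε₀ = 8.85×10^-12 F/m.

1.74×10^-9 T

With E = V/d, dE/dt = 9.062×10^9 V/(m·s) and πR² = 0.01031 m², giving I_d = ε₀ πR² dE/dt = 8.268×10^-4 A.
For r < R the Ampère–Maxwell law gives B(2πr) = μ₀ I_d (r²/R²), so B = μ₀ I_d r/(2πR²) = (4π×10^-7)(8.268×10^-4)(0.0346)/(2π·0.0573²) = 1.74×10^-9 T.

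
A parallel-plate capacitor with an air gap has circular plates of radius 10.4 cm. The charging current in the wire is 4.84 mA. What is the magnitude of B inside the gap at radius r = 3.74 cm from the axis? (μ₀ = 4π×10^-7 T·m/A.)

No conduction current crosses the gap, so I_d there equals the 4.84×10^-3 A in the leads.
∮B·dl = μ₀ I_d,enc with I_d,enc = I_d r²/R² = 6.259×10^-4 A; so B = μ₀ I_d,enc/(2πr) = 3.35×10^-9 T.

3.35×10^-9 T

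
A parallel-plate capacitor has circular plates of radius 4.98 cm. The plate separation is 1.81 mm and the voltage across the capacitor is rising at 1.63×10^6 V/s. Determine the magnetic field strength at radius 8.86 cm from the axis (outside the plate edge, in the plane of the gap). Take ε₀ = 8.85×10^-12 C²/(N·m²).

1.40×10^-10 T

With E = V/d, dE/dt = 9.006×10^8 V/(m·s) and πR² = 7.791×10^-3 m², giving I_d = ε₀ πR² dE/dt = 6.210×10^-5 A.
With r > R the enclosed displacement current is the full I_d; B = μ₀ I_d / (2πr) = 1.40×10^-10 T.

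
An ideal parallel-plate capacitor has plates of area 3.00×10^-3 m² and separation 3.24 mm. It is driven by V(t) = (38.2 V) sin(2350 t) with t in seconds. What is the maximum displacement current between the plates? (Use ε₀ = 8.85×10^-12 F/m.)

C = ε₀A/d = (8.85×10^-12)(3.00×10^-3)/(3.24×10^-3) = 8.194×10^-12 F; ω = 2350 rad/s.
I_d = C dV/dt, so |I_d|_max = C V₀ ω = (8.194×10^-12)(38.2)(2350) = 7.36×10^-7 A.

7.36×10^-7 A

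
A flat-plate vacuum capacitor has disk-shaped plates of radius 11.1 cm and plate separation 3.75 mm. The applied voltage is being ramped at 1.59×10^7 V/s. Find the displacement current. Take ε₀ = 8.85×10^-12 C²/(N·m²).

1.45×10^-3 A

The displacement current equals the charging current C dV/dt. With C = ε₀A/d = (8.85×10^-12)(0.03871)/(3.75×10^-3) = 9.136×10^-11 F, I_d = (9.136×10^-11)(1.59×10^7) = 1.45×10^-3 A.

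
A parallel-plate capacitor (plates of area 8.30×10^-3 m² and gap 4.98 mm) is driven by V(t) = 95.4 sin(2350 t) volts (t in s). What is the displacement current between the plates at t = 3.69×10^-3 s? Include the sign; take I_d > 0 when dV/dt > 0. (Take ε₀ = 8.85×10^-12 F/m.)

-2.41×10^-6 A

C = ε₀A/d = (8.85×10^-12)(8.30×10^-3)/(4.98×10^-3) = 1.475×10^-11 F. dV/dt = V₀ω·cos(ωt); at ωt = 8.6715 rad this factor is -0.7295.
I_d = C dV/dt = (1.475×10^-11)(95.4)(2350)(-0.7295) = -2.41×10^-6 A.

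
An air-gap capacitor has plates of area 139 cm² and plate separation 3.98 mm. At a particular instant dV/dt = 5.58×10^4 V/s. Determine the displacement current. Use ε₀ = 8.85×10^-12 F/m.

1.72×10^-6 A

C = ε₀A/d = (8.85×10^-12)(0.0139)/(3.98×10^-3) = 3.091×10^-11 F.
I_d = C dV/dt = (3.091×10^-11)(5.58×10^4) = 1.72×10^-6 A.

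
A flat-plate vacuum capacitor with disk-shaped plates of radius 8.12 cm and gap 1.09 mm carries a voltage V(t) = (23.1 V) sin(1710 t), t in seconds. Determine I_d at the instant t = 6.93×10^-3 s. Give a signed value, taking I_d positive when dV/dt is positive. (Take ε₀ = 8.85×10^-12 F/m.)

5.01×10^-6 A

dE/dt = (V₀ω/d)·cos(ωt) with ωt = 11.8503 rad: (23.1)(1710)(0.7544)/(1.09×10^-3) = 2.734×10^7 V/(m·s).
I_d = ε₀ A dE/dt = (8.85×10^-12)(0.02071)(2.734×10^7) = 5.01×10^-6 A.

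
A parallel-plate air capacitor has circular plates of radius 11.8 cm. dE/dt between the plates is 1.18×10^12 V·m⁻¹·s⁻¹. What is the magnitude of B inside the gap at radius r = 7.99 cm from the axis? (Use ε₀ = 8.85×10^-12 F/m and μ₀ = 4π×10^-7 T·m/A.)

5.24×10^-7 T

I_d = ε₀ dΦ_E/dt = ε₀ πR² (dE/dt) = (8.85×10^-12)(0.04374)(1.18×10^12) = 0.4568 A through the full plate area.
An Ampèrian loop of radius r encloses a fraction (r/R)² of I_d. Then B·2πr = μ₀ I_d (r/R)², giving B = μ₀ I_d r/(2πR²) = 5.24×10^-7 T.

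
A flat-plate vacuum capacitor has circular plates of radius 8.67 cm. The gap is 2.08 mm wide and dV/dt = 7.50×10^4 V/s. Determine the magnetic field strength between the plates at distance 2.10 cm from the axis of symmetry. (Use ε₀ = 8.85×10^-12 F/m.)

4.21×10^-12 T

With E = V/d, dE/dt = 3.606×10^7 V/(m·s) and πR² = 0.02362 m², giving I_d = ε₀ πR² dE/dt = 7.538×10^-6 A.
∮B·dl = μ₀ I_d,enc with I_d,enc = I_d r²/R² = 4.422×10^-7 A; so B = μ₀ I_d,enc/(2πr) = 4.21×10^-12 T.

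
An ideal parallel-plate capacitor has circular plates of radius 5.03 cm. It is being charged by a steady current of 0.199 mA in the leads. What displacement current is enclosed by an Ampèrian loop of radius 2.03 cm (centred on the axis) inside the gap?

3.24×10^-5 A

By continuity the displacement current in the gap matches the conduction current: I_d = 1.99×10^-4 A.
Through an area πr² the displacement current is I_d·(πr²/πR²) = I_d (r/R)² = 3.24×10^-5 A.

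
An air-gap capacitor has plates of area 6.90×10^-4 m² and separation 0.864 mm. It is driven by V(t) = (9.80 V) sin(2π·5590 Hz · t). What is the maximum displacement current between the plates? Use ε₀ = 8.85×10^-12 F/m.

2.43×10^-6 A

C = ε₀A/d = (8.85×10^-12)(6.90×10^-4)/(8.64×10^-4) = 7.068×10^-12 F; ω = 2πf = 3.512×10^4 rad/s.
I_d = C dV/dt, so |I_d|_max = C V₀ ω = (7.068×10^-12)(9.80)(3.512×10^4) = 2.43×10^-6 A.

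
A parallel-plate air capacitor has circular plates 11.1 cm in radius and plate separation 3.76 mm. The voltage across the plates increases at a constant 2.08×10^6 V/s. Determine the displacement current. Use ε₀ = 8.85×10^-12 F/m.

1.90×10^-4 A

C = ε₀A/d = (8.85×10^-12)(0.03871)/(3.76×10^-3) = 9.111×10^-11 F.
I_d = C dV/dt = (9.111×10^-11)(2.08×10^6) = 1.90×10^-4 A.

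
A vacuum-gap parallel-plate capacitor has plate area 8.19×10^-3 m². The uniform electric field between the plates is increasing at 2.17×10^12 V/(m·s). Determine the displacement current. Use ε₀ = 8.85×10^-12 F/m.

I_d = ε₀ A (dE/dt) = (8.85×10^-12)(8.19×10^-3 m²)(2.17×10^12) = 0.157 A.

0.157 A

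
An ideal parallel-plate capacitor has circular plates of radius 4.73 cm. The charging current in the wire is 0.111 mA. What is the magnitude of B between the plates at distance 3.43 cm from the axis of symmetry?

By continuity the displacement current in the gap matches the conduction current: I_d = 1.11×10^-4 A.
An Ampèrian loop of radius r encloses a fraction (r/R)² of I_d. Then B·2πr = μ₀ I_d (r/R)², giving B = μ₀ I_d r/(2πR²) = 3.40×10^-10 T.

3.40×10^-10 T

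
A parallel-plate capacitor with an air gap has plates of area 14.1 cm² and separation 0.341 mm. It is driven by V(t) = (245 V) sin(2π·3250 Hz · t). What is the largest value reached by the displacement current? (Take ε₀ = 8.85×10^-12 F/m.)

C = ε₀A/d = (8.85×10^-12)(1.41×10^-3)/(3.41×10^-4) = 3.659×10^-11 F; ω = 2πf = 2.042×10^4 rad/s.
I_d = C dV/dt, so |I_d|_max = C V₀ ω = (3.659×10^-11)(245)(2.042×10^4) = 1.83×10^-4 A.

1.83×10^-4 A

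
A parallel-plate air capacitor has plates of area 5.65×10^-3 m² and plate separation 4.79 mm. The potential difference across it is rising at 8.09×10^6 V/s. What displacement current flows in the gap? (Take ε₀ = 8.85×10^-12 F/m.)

The displacement current equals the charging current C dV/dt. With C = ε₀A/d = (8.85×10^-12)(5.65×10^-3)/(4.79×10^-3) = 1.044×10^-11 F, I_d = (1.044×10^-11)(8.09×10^6) = 8.45×10^-5 A.

8.45×10^-5 A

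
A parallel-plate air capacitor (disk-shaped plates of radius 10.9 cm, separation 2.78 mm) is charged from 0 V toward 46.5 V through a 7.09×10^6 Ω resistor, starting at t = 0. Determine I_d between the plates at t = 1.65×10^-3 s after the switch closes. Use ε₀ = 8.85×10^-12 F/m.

9.25×10^-7 A

C = ε₀A/d = (8.85×10^-12)(0.03733)/(2.78×10^-3) = 1.188×10^-10 F, so τ = RC = 8.423×10^-4 s.
The conduction current is I(t) = (V₀/R) e^(−t/τ), and the displacement current between the plates equals it.
t/τ = 1.959; I_d = (46.5/7.09×10^6) · e^(−1.959) = (6.559×10^-6)(0.1410) = 9.25×10^-7 A.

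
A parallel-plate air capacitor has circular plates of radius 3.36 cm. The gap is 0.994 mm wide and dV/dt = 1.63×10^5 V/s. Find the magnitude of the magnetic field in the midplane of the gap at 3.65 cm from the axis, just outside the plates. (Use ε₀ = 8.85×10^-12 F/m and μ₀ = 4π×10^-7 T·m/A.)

2.82×10^-11 T

I_d = C dV/dt with C = ε₀πR²/d = 3.158×10^-11 F, so I_d = (3.158×10^-11)(1.63×10^5) = 5.148×10^-6 A.
For r ≥ R the full I_d is enclosed: B = μ₀ I_d/(2πr) = (4π×10^-7)(5.148×10^-6)/(2π·0.0365) = 2.82×10^-11 T.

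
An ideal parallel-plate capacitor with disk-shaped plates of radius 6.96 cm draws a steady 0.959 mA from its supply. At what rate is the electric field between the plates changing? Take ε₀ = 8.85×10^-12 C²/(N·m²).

7.12×10^9 V/(m·s)

Charge continuity gives I_d = I = 9.59×10^-4 A between the plates.
Inverting I_d = ε₀ A dE/dt gives dE/dt = 9.59×10^-4 / (8.85×10^-12 · 0.01522) = 7.12×10^9 V/(m·s).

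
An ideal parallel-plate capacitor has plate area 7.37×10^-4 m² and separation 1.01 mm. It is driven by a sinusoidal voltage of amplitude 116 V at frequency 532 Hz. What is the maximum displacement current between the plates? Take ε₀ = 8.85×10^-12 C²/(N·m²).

The displacement current equals the conduction current C dV/dt, which peaks at C V₀ ω.
With C = ε₀A/d = (8.85×10^-12)(7.37×10^-4)/(1.01×10^-3) = 6.458×10^-12 F and ω = 2πf = 3343 rad/s, I_d,max = (6.458×10^-12)(116)(3343) = 2.50×10^-6 A.

2.50×10^-6 A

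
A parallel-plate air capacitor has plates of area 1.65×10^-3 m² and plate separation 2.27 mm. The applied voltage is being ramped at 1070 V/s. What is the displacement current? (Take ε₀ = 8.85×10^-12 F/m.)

6.88×10^-9 A

E = V/d so dE/dt = (dV/dt)/d = 4.714×10^5 V/(m·s), and I_d = ε₀ A dE/dt = (8.85×10^-12)(1.65×10^-3)(4.714×10^5) = 6.88×10^-9 A.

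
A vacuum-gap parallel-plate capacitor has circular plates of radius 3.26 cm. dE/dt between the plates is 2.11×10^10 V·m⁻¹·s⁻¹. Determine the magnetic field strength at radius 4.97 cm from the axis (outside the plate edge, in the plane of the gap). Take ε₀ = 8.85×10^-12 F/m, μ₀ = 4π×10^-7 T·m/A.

2.51×10^-9 T

Through the whole plate area (πR² = 3.339×10^-3 m²), I_d = ε₀ πR² dE/dt = 6.235×10^-4 A.
Outside the plates the loop encloses all of I_d, so B·2πr = μ₀ I_d and B = 2.51×10^-9 T.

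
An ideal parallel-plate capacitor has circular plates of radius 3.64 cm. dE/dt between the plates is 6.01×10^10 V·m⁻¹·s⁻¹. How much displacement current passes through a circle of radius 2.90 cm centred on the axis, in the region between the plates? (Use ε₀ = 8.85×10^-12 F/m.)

I_d = ε₀ dΦ_E/dt = ε₀ πR² (dE/dt) = (8.85×10^-12)(4.162×10^-3)(6.01×10^10) = 2.214×10^-3 A through the full plate area.
Through an area πr² the displacement current is I_d·(πr²/πR²) = I_d (r/R)² = 1.41×10^-3 A.

1.41×10^-3 A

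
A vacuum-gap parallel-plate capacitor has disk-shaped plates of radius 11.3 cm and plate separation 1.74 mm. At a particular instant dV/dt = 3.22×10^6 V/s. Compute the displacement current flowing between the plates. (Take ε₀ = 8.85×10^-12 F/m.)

6.57×10^-4 A

The field between the plates is E = V/d, so dE/dt = (3.22×10^6)/(1.74×10^-3 m) = 1.851×10^9 V/(m·s).
I_d = ε₀ A (dE/dt) = (8.85×10^-12)(0.04011)(1.851×10^9) = 6.57×10^-4 A.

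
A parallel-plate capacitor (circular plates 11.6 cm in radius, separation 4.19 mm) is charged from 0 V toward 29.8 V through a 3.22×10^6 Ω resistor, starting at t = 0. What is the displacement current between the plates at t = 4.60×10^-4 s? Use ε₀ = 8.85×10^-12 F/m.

1.87×10^-6 A

C = ε₀A/d = (8.85×10^-12)(0.04227)/(4.19×10^-3) = 8.928×10^-11 F, so τ = RC = 2.875×10^-4 s.
The conduction current is I(t) = (V₀/R) e^(−t/τ), and the displacement current between the plates equals it.
t/τ = 1.600; I_d = (29.8/3.22×10^6) · e^(−1.600) = (9.255×10^-6)(0.2019) = 1.87×10^-6 A.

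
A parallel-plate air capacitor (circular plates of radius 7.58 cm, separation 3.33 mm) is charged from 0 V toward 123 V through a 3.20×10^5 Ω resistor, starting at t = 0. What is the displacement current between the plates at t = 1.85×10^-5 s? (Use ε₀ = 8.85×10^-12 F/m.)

With C = ε₀A/d = (8.85×10^-12)(0.01805)/(3.33×10^-3) = 4.797×10^-11 F, the time constant is τ = RC = 1.535×10^-5 s, so t/τ = 1.205 and e^(−t/τ) = 0.2997.
I_d = I_cond = (V₀/R) e^(−t/τ) = (3.844×10^-4)(0.2997) = 1.15×10^-4 A.

1.15×10^-4 A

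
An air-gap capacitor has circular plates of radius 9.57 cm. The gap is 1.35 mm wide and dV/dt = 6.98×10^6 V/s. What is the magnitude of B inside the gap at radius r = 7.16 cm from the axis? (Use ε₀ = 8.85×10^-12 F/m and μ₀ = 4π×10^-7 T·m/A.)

2.06×10^-9 T

I_d = C dV/dt with C = ε₀πR²/d = 1.886×10^-10 F, so I_d = (1.886×10^-10)(6.98×10^6) = 1.316×10^-3 A.
An Ampèrian loop of radius r encloses a fraction (r/R)² of I_d. Then B·2πr = μ₀ I_d (r/R)², giving B = μ₀ I_d r/(2πR²) = 2.06×10^-9 T.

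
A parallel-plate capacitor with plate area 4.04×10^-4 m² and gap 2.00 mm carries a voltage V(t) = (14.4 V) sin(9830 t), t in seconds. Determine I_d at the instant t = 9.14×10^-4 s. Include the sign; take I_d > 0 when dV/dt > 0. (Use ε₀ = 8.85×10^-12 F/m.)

C = ε₀A/d = (8.85×10^-12)(4.04×10^-4)/(2.00×10^-3) = 1.788×10^-12 F. dV/dt = V₀ω·cos(ωt); at ωt = 8.98462 rad this factor is -0.9047.
I_d = C dV/dt = (1.788×10^-12)(14.4)(9830)(-0.9047) = -2.29×10^-7 A.

-2.29×10^-7 A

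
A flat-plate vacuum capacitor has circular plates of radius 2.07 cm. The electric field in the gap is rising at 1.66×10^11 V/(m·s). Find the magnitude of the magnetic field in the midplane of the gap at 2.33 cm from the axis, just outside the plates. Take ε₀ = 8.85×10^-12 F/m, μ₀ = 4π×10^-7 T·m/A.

Total displacement current: I_d = ε₀(πR²)(dE/dt) = (8.85×10^-12)(1.346×10^-3)(1.66×10^11) = 1.977×10^-3 A.
With r > R the enclosed displacement current is the full I_d; B = μ₀ I_d / (2πr) = 1.70×10^-8 T.

1.70×10^-8 T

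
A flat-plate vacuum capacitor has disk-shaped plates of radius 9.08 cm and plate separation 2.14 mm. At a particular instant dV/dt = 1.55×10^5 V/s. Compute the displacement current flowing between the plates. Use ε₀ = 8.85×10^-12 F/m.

C = ε₀A/d = (8.85×10^-12)(0.02590)/(2.14×10^-3) = 1.071×10^-10 F.
I_d = C dV/dt = (1.071×10^-10)(1.55×10^5) = 1.66×10^-5 A.

1.66×10^-5 A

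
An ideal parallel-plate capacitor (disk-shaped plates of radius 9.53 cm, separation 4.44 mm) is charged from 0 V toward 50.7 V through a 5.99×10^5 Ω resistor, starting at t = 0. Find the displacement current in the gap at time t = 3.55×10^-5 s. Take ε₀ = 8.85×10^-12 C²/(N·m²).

With C = ε₀A/d = (8.85×10^-12)(0.02853)/(4.44×10^-3) = 5.687×10^-11 F, the time constant is τ = RC = 3.407×10^-5 s, so t/τ = 1.042 and e^(−t/τ) = 0.3527.
I_d = I_cond = (V₀/R) e^(−t/τ) = (8.464×10^-5)(0.3527) = 2.99×10^-5 A.

2.99×10^-5 A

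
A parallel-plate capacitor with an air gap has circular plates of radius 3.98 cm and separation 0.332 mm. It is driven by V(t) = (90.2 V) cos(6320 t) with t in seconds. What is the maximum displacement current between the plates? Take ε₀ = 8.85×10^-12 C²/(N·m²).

7.56×10^-5 A

The displacement current equals the conduction current C dV/dt, which peaks at C V₀ ω.
With C = ε₀A/d = (8.85×10^-12)(4.976×10^-3)/(3.32×10^-4) = 1.326×10^-10 F and ω = 6320 rad/s, I_d,max = (1.326×10^-10)(90.2)(6320) = 7.56×10^-5 A.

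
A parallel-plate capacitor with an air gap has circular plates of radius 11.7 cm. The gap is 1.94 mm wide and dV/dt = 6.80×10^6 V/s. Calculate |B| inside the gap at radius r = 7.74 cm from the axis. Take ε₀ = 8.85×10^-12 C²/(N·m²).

dE/dt = (dV/dt)/d = 3.505×10^9 V/(m·s); I_d = ε₀(πR²)(dE/dt) = (8.85×10^-12)(0.04301)(3.505×10^9) = 1.334×10^-3 A.
An Ampèrian loop of radius r encloses a fraction (r/R)² of I_d. Then B·2πr = μ₀ I_d (r/R)², giving B = μ₀ I_d r/(2πR²) = 1.51×10^-9 T.

1.51×10^-9 T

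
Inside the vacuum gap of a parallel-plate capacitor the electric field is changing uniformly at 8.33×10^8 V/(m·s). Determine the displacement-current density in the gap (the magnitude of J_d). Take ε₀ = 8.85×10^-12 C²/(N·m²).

7.37×10^-3 A/m²

J_d = ε₀ dE/dt = (8.85×10^-12)(8.33×10^8) = 7.37×10^-3 A/m².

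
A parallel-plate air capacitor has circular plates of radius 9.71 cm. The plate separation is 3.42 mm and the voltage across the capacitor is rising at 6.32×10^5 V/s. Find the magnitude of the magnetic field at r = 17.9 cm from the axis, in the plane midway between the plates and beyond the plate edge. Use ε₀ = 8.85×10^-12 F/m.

5.41×10^-11 T

dE/dt = (dV/dt)/d = 1.848×10^8 V/(m·s); I_d = ε₀(πR²)(dE/dt) = (8.85×10^-12)(0.02962)(1.848×10^8) = 4.844×10^-5 A.
Outside the plates the loop encloses all of I_d, so B·2πr = μ₀ I_d and B = 5.41×10^-11 T.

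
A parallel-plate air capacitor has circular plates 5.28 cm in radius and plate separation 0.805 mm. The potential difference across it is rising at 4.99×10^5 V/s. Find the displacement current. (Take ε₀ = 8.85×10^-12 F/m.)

The displacement current equals the charging current C dV/dt. With C = ε₀A/d = (8.85×10^-12)(8.758×10^-3)/(8.05×10^-4) = 9.628×10^-11 F, I_d = (9.628×10^-11)(4.99×10^5) = 4.80×10^-5 A.

4.80×10^-5 A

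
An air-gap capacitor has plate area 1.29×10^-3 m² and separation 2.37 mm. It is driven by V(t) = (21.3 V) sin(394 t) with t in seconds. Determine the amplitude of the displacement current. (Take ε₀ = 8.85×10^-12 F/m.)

C = ε₀A/d = (8.85×10^-12)(1.29×10^-3)/(2.37×10^-3) = 4.817×10^-12 F; ω = 394 rad/s.
I_d = C dV/dt, so |I_d|_max = C V₀ ω = (4.817×10^-12)(21.3)(394) = 4.04×10^-8 A.

4.04×10^-8 A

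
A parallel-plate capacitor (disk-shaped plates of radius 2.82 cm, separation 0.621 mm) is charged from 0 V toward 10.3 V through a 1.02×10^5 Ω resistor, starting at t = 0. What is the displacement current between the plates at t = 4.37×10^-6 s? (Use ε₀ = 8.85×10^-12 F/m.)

3.03×10^-5 A

C = ε₀A/d = (8.85×10^-12)(2.498×10^-3)/(6.21×10^-4) = 3.560×10^-11 F, so τ = RC = 3.631×10^-6 s.
The conduction current is I(t) = (V₀/R) e^(−t/τ), and the displacement current between the plates equals it.
t/τ = 1.204; I_d = (10.3/1.02×10^5) · e^(−1.204) = (1.010×10^-4)(0.3000) = 3.03×10^-5 A.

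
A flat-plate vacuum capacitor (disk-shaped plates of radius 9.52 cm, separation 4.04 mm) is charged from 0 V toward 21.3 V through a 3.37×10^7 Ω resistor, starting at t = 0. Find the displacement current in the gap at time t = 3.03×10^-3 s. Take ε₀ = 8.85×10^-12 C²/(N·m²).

1.50×10^-7 A

C = ε₀A/d = (8.85×10^-12)(0.02847)/(4.04×10^-3) = 6.237×10^-11 F and τ = RC = 2.102×10^-3 s. I_d in the gap equals the RC charging current.
I_d(t) = (V₀/R) e^(−t/τ) = 6.320×10^-7 · e^(−1.441) = 1.50×10^-7 A.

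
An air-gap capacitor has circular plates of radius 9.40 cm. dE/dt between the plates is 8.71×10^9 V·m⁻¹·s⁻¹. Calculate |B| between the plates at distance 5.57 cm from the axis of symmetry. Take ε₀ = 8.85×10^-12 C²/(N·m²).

2.70×10^-9 T

Through the whole plate area (πR² = 0.02776 m²), I_d = ε₀ πR² dE/dt = 2.140×10^-3 A.
∮B·dl = μ₀ I_d,enc with I_d,enc = I_d r²/R² = 7.514×10^-4 A; so B = μ₀ I_d,enc/(2πr) = 2.70×10^-9 T.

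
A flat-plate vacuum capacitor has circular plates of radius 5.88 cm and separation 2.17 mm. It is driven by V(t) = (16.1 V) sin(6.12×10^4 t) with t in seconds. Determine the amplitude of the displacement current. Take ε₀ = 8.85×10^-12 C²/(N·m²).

C = ε₀A/d = (8.85×10^-12)(0.01086)/(2.17×10^-3) = 4.429×10^-11 F; ω = 6.12×10^4 rad/s.
I_d = C dV/dt, so |I_d|_max = C V₀ ω = (4.429×10^-11)(16.1)(6.12×10^4) = 4.36×10^-5 A.

4.36×10^-5 A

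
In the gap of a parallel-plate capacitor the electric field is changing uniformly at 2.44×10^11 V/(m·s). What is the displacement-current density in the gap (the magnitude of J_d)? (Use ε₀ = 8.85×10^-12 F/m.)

2.16 A/m²

J_d = ε₀ ∂E/∂t, so J_d = 2.16 A/m².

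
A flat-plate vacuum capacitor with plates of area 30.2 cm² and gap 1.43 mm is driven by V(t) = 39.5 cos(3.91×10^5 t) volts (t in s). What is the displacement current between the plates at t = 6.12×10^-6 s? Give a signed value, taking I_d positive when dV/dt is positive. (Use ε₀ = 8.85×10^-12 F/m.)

-1.96×10^-4 A

dE/dt = (V₀ω/d)·−sin(ωt) with ωt = 2.39292 rad: (39.5)(3.91×10^5)(-0.6807)/(1.43×10^-3) = -7.352×10^9 V/(m·s).
I_d = ε₀ A dE/dt = (8.85×10^-12)(3.02×10^-3)(-7.352×10^9) = -1.96×10^-4 A.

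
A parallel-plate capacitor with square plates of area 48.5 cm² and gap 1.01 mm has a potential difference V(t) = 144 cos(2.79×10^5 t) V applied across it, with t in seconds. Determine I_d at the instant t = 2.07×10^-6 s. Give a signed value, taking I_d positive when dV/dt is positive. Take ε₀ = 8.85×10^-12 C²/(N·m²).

-9.32×10^-4 A

dE/dt = (V₀ω/d)·−sin(ωt) with ωt = 0.57753 rad: (144)(2.79×10^5)(-0.5460)/(1.01×10^-3) = -2.172×10^10 V/(m·s).
I_d = ε₀ A dE/dt = (8.85×10^-12)(4.85×10^-3)(-2.172×10^10) = -9.32×10^-4 A.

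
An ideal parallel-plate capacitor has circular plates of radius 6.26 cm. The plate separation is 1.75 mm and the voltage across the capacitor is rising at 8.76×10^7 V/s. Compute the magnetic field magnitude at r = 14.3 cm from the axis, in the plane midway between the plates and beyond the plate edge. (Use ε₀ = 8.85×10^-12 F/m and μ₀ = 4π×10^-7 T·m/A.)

7.63×10^-9 T

With E = V/d, dE/dt = 5.006×10^10 V/(m·s) and πR² = 0.01231 m², giving I_d = ε₀ πR² dE/dt = 5.454×10^-3 A.
For r ≥ R the full I_d is enclosed: B = μ₀ I_d/(2πr) = (4π×10^-7)(5.454×10^-3)/(2π·0.143) = 7.63×10^-9 T.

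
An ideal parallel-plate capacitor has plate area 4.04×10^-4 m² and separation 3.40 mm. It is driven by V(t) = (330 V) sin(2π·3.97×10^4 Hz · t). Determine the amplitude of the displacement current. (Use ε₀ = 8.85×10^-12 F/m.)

The displacement current equals the conduction current C dV/dt, which peaks at C V₀ ω.
With C = ε₀A/d = (8.85×10^-12)(4.04×10^-4)/(3.40×10^-3) = 1.052×10^-12 F and ω = 2πf = 2.494×10^5 rad/s, I_d,max = (1.052×10^-12)(330)(2.494×10^5) = 8.66×10^-5 A.

8.66×10^-5 A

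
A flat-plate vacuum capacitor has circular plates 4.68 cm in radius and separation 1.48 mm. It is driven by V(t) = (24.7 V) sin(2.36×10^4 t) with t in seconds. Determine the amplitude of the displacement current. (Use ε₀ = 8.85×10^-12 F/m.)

2.40×10^-5 A

(dE/dt)_max = V₀ω/d = 3.939×10^8 V/(m·s); ω = 2.36×10^4 rad/s.
I_d,max = ε₀ A (dE/dt)_max = (8.85×10^-12)(6.881×10^-3)(3.939×10^8) = 2.40×10^-5 A.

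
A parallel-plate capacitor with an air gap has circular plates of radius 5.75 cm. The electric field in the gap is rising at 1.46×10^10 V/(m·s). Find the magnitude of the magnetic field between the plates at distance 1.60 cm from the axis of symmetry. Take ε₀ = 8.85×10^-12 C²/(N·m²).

Total displacement current: I_d = ε₀(πR²)(dE/dt) = (8.85×10^-12)(0.01039)(1.46×10^10) = 1.342×10^-3 A.
∮B·dl = μ₀ I_d,enc with I_d,enc = I_d r²/R² = 1.039×10^-4 A; so B = μ₀ I_d,enc/(2πr) = 1.30×10^-9 T.

1.30×10^-9 T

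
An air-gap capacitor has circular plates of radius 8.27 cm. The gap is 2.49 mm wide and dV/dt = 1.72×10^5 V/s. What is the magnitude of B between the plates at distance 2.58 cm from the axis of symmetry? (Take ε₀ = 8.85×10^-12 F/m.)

9.91×10^-12 T

I_d = C dV/dt with C = ε₀πR²/d = 7.638×10^-11 F, so I_d = (7.638×10^-11)(1.72×10^5) = 1.314×10^-5 A.
∮B·dl = μ₀ I_d,enc with I_d,enc = I_d r²/R² = 1.279×10^-6 A; so B = μ₀ I_d,enc/(2πr) = 9.91×10^-12 T.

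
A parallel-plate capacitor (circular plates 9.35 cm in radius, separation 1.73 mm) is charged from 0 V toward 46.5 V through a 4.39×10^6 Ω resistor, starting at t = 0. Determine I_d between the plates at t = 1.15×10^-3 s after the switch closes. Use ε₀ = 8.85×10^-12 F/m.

1.64×10^-6 A

C = ε₀A/d = (8.85×10^-12)(0.02746)/(1.73×10^-3) = 1.405×10^-10 F, so τ = RC = 6.168×10^-4 s.
The conduction current is I(t) = (V₀/R) e^(−t/τ), and the displacement current between the plates equals it.
t/τ = 1.864; I_d = (46.5/4.39×10^6) · e^(−1.864) = (1.059×10^-5)(0.1551) = 1.64×10^-6 A.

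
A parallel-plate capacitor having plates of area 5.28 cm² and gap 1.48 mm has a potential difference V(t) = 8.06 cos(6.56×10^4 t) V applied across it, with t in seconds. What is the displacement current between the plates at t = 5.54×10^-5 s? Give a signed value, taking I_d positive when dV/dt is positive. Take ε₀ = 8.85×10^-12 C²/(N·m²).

dE/dt = (V₀ω/d)·−sin(ωt) with ωt = 3.63424 rad: (8.06)(6.56×10^4)(0.4730)/(1.48×10^-3) = 1.690×10^8 V/(m·s).
I_d = ε₀ A dE/dt = (8.85×10^-12)(5.28×10^-4)(1.690×10^8) = 7.90×10^-7 A.

7.90×10^-7 A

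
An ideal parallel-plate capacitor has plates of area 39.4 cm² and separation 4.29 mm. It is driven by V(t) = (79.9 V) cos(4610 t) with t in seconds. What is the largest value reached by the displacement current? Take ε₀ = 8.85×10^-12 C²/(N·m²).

2.99×10^-6 A

C = ε₀A/d = (8.85×10^-12)(3.94×10^-3)/(4.29×10^-3) = 8.128×10^-12 F; ω = 4610 rad/s.
I_d = C dV/dt, so |I_d|_max = C V₀ ω = (8.128×10^-12)(79.9)(4610) = 2.99×10^-6 A.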